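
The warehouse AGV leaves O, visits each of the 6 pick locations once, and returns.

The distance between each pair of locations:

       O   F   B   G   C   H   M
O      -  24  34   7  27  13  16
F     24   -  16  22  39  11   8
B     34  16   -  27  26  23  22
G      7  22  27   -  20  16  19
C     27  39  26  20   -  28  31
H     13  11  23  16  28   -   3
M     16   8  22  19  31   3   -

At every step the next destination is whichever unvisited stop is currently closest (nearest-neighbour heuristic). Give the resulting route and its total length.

103 along O → G → H → M → F → B → C → O.

From O: distances to unvisited — G=7, H=13, M=16, F=24, C=27, B=34. Nearest is G (7).
From G: distances to unvisited — H=16, M=19, C=20, F=22, B=27. Nearest is H (16).
From H: distances to unvisited — M=3, F=11, B=23, C=28. Nearest is M (3).
From M: distances to unvisited — F=8, B=22, C=31. Nearest is F (8).
From F: distances to unvisited — B=16, C=39. Nearest is B (16).
From B: distances to unvisited — C=26. Nearest is C (26).
Return C→O: 27.
Total = 7 + 16 + 3 + 8 + 16 + 26 + 27 = 103.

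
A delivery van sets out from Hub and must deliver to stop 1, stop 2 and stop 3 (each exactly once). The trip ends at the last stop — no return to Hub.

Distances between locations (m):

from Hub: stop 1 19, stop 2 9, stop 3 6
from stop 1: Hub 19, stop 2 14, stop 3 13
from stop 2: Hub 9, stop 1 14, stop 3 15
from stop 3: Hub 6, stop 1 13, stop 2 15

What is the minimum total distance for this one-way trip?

There are 3! = 6 possible orderings.
Hub→stop 1→stop 2→stop 3: 19+14+15 = 48
Hub→stop 1→stop 3→stop 2: 19+13+15 = 47
Hub→stop 2→stop 1→stop 3: 9+14+13 = 36
Hub→stop 2→stop 3→stop 1: 9+15+13 = 37
Hub→stop 3→stop 1→stop 2: 6+13+14 = 33
Hub→stop 3→stop 2→stop 1: 6+15+14 = 35
The minimum is 33.
One shortest path: Hub → stop 3 → stop 1 → stop 2.

33 m — the minimum one-way total.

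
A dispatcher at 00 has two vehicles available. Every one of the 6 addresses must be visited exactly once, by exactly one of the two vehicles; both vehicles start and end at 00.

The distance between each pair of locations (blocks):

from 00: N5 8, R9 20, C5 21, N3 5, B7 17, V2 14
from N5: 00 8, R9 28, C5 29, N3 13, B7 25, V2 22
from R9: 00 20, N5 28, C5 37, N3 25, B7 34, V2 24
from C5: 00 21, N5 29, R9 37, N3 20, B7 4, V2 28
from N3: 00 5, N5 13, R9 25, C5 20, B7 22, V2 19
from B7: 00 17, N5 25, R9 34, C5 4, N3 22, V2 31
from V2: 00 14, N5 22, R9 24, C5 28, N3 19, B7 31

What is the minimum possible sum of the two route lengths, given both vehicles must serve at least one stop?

Try each way of splitting the stops between the two vehicles (each non-empty) and, for each split, find the best tour for each vehicle:
  {N5} + {R9, C5, N3, B7, V2}: 16 + 101 = 117
  {R9} + {N5, C5, N3, B7, V2}: 40 + 89 = 129
  {N5, R9} + {C5, N3, B7, V2}: 56 + 73 = 129
  {C5} + {N5, R9, N3, B7, V2}: 42 + 115 = 157
  {N5, C5} + {R9, N3, B7, V2}: 58 + 99 = 157
  {R9, C5} + {N5, N3, B7, V2}: 78 + 88 = 166
  … (31 splits in total)
Best: vehicle 1 00 → N5 → 00 = 16; vehicle 2 00 → N3 → C5 → B7 → R9 → V2 → 00 = 101; combined 117.

117 blocks — the smallest possible combined total.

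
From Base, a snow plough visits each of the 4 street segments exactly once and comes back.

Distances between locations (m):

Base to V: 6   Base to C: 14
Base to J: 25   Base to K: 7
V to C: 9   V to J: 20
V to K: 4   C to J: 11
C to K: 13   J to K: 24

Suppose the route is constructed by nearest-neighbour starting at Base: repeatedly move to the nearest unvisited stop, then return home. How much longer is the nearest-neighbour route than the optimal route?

Base: V=6, K=7, C=14, J=25 ⇒ V
V: K=4, C=9, J=20 ⇒ K
K: C=13, J=24 ⇒ C
C: J=11 ⇒ J
NN route Base → V → K → C → J → Base costs 59.
Optimal: Base → C → J → V → K → Base costs 56 (by enumerating all 12 distinct tours).
Excess = 59 − 56 = 3.

3 m longer than the optimal tour.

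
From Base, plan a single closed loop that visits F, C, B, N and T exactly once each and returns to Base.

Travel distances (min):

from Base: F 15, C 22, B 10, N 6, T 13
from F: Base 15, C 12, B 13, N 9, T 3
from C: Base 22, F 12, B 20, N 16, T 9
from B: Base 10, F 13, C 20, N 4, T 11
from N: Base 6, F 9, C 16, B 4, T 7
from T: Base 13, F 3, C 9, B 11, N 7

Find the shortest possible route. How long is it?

57 min — the shortest possible round trip.

There are 60 distinct closed tours to check (reversals are equivalent).
Base→F→C→B→N→T→Base: 15+12+20+4+7+13 = 71
Base→F→C→B→T→N→Base: 15+12+20+11+7+6 = 71
Base→F→C→N→B→T→Base: 15+12+16+4+11+13 = 71
Base→F→C→N→T→B→Base: 15+12+16+7+11+10 = 71
Base→F→C→T→B→N→Base: 15+12+9+11+4+6 = 57
Base→F→C→T→N→B→Base: 15+12+9+7+4+10 = 57
Base→F→B→C→N→T→Base: 15+13+20+16+7+13 = 84
Base→F→B→C→T→N→Base: 15+13+20+9+7+6 = 70
Base→F→B→N→C→T→Base: 15+13+4+16+9+13 = 70
Base→F→B→N→T→C→Base: 15+13+4+7+9+22 = 70
Base→F→B→T→C→N→Base: 15+13+11+9+16+6 = 70
Base→F→B→T→N→C→Base: 15+13+11+7+16+22 = 84
Base→F→N→C→B→T→Base: 15+9+16+20+11+13 = 84
Base→F→N→C→T→B→Base: 15+9+16+9+11+10 = 70
… (46 more)
The minimum is 57.
One optimal route: Base → F → C → T → B → N → Base (or its reverse).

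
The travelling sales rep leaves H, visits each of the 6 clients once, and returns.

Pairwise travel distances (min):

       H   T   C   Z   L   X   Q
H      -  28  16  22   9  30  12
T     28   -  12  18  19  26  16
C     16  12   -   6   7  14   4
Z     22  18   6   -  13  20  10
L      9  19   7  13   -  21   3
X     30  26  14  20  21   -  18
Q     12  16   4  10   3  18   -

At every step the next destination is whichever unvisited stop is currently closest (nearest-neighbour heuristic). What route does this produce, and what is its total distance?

At H the remaining stops are L 9, Q 12, C 16, Z 22, T 28, X 30; go to L.
At L the remaining stops are Q 3, C 7, Z 13, T 19, X 21; go to Q.
At Q the remaining stops are C 4, Z 10, T 16, X 18; go to C.
At C the remaining stops are Z 6, T 12, X 14; go to Z.
At Z the remaining stops are T 18, X 20; go to T.
At T the remaining stops are X 26; go to X.
Return X→H: 30.
Total = 9 + 3 + 4 + 6 + 18 + 26 + 30 = 96.

Nearest-neighbour total = 96 min; route H → L → Q → C → Z → T → X → H.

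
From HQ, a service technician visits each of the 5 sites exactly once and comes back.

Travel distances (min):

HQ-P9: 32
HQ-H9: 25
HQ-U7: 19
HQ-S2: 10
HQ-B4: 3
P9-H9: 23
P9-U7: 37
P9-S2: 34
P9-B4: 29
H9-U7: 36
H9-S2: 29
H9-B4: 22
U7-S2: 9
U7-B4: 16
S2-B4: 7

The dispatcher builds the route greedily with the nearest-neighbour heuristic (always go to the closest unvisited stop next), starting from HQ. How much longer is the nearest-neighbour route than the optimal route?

HQ: B4=3, S2=10, U7=19, H9=25, P9=32 ⇒ B4
B4: S2=7, U7=16, H9=22, P9=29 ⇒ S2
S2: U7=9, H9=29, P9=34 ⇒ U7
U7: H9=36, P9=37 ⇒ H9
H9: P9=23 ⇒ P9
NN route HQ → B4 → S2 → U7 → H9 → P9 → HQ costs 110.
Optimal: HQ → H9 → P9 → U7 → S2 → B4 → HQ costs 104 (by enumerating all 60 distinct tours).
Excess = 110 − 104 = 6.

Excess over optimum: 6 min.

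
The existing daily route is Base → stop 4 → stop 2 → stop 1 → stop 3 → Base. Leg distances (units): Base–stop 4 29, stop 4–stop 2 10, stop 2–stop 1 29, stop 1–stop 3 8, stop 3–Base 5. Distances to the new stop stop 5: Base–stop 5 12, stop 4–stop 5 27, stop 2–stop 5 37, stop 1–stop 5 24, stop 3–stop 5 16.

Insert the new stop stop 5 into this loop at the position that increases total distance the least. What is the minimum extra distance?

Insertion cost between consecutive stops i–j is d(i,stop 5) + d(stop 5,j) − d(i,j):
  between Base and stop 4: 12 + 27 − 29 = 10
  between stop 4 and stop 2: 27 + 37 − 10 = 54
  between stop 2 and stop 1: 37 + 24 − 29 = 32
  between stop 1 and stop 3: 24 + 16 − 8 = 32
  between stop 3 and Base: 16 + 12 − 5 = 23
Cheapest insertion is between Base and stop 4, adding 10.
New total = 81 + 10 = 91.

Minimum extra distance: 10, inserting stop 5 between Base and stop 4.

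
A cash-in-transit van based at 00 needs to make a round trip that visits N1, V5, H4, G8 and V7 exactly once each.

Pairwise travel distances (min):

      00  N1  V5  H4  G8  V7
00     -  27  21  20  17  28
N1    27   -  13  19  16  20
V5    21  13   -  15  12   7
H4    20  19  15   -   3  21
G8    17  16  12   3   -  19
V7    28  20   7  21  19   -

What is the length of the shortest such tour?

With 5 stops there are 5!/2 = 60 distinct round trips (a route and its reverse cost the same).
00 → N1 → V5 → H4 → G8 → V7 → 00: 27+13+15+3+19+28 = 105
00 → N1 → V5 → H4 → V7 → G8 → 00: 27+13+15+21+19+17 = 112
00 → N1 → V5 → G8 → H4 → V7 → 00: 27+13+12+3+21+28 = 104
00 → N1 → V5 → G8 → V7 → H4 → 00: 27+13+12+19+21+20 = 112
00 → N1 → V5 → V7 → H4 → G8 → 00: 27+13+7+21+3+17 = 88
00 → N1 → V5 → V7 → G8 → H4 → 00: 27+13+7+19+3+20 = 89
00 → N1 → H4 → V5 → G8 → V7 → 00: 27+19+15+12+19+28 = 120
00 → N1 → H4 → V5 → V7 → G8 → 00: 27+19+15+7+19+17 = 104
00 → N1 → H4 → G8 → V5 → V7 → 00: 27+19+3+12+7+28 = 96
00 → N1 → H4 → G8 → V7 → V5 → 00: 27+19+3+19+7+21 = 96
00 → N1 → H4 → V7 → V5 → G8 → 00: 27+19+21+7+12+17 = 103
00 → N1 → H4 → V7 → G8 → V5 → 00: 27+19+21+19+12+21 = 119
00 → N1 → G8 → V5 → H4 → V7 → 00: 27+16+12+15+21+28 = 119
00 → N1 → G8 → V5 → V7 → H4 → 00: 27+16+12+7+21+20 = 103
… (46 more)
00 → V5 → V7 → N1 → H4 → G8 → 00: 21+7+20+19+3+17 = 87  ← best
The minimum is 87.
One optimal route: 00 → V5 → V7 → N1 → H4 → G8 → 00 (or its reverse).

Shortest round trip = 87 min.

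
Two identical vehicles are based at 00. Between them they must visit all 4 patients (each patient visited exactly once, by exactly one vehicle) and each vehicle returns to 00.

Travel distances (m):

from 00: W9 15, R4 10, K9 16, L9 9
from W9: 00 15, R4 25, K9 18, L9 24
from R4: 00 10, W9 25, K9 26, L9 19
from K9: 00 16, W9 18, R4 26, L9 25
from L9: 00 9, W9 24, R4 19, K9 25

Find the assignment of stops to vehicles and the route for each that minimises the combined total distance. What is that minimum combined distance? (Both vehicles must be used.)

Try each way of splitting the stops between the two vehicles (each non-empty) and, for each split, find the best tour for each vehicle:
  {W9} + {R4, K9, L9}: 30 + 70 = 100
  {R4} + {W9, K9, L9}: 20 + 67 = 87
  {W9, R4} + {K9, L9}: 50 + 50 = 100
  {K9} + {W9, R4, L9}: 32 + 68 = 100
  {W9, K9} + {R4, L9}: 49 + 38 = 87
  {R4, K9} + {W9, L9}: 52 + 48 = 100
  … (7 splits in total)
Best: vehicle 1 00 → R4 → 00 = 20; vehicle 2 00 → W9 → K9 → L9 → 00 = 67; combined 87.

87 m — the smallest possible combined total.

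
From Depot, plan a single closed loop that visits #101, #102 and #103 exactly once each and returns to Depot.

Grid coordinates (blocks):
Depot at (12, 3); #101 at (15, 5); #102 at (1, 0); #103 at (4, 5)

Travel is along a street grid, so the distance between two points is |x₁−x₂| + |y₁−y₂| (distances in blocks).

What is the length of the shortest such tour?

There are 3 distinct closed tours to check (reversals are equivalent).
Depot→#101→#102→#103→Depot: 5+19+8+10 = 42
Depot→#101→#103→#102→Depot: 5+11+8+14 = 38
Depot→#102→#101→#103→Depot: 14+19+11+10 = 54
The minimum is 38.
One optimal route: Depot → #101 → #103 → #102 → Depot (or its reverse).

Shortest round trip = 38 blocks.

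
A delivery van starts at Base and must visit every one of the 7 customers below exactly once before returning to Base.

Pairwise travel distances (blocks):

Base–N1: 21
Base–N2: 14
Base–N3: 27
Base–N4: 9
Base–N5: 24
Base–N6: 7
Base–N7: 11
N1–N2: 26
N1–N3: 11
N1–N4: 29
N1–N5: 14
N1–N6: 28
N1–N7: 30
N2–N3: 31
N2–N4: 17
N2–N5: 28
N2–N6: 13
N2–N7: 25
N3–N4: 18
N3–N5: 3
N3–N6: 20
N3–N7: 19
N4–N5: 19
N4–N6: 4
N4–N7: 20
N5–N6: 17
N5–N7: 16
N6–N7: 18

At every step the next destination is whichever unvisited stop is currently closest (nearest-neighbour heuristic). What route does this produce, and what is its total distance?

At Base the remaining stops are N6 7, N4 9, N7 11, N2 14, N1 21, N5 24, N3 27; go to N6.
At N6 the remaining stops are N4 4, N2 13, N5 17, N7 18, N3 20, N1 28; go to N4.
At N4 the remaining stops are N2 17, N3 18, N5 19, N7 20, N1 29; go to N2.
At N2 the remaining stops are N7 25, N1 26, N5 28, N3 31; go to N7.
At N7 the remaining stops are N5 16, N3 19, N1 30; go to N5.
At N5 the remaining stops are N3 3, N1 14; go to N3.
At N3 the remaining stops are N1 11; go to N1.
Return N1→Base: 21.
Total = 7 + 4 + 17 + 25 + 16 + 3 + 11 + 21 = 104.

Total distance 104 blocks via the nearest-neighbour route Base → N6 → N4 → N2 → N7 → N5 → N3 → N1 → Base.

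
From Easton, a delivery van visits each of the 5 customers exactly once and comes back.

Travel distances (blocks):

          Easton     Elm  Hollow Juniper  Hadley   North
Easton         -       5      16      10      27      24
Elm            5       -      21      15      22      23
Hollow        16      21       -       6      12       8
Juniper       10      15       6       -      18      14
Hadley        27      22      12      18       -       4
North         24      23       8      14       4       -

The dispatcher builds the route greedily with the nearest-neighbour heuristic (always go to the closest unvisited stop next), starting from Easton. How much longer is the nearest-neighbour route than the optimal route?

10 blocks longer than the optimal tour.

Easton: Elm=5, Juniper=10, Hollow=16, North=24, Hadley=27 ⇒ Elm
Elm: Juniper=15, Hollow=21, Hadley=22, North=23 ⇒ Juniper
Juniper: Hollow=6, North=14, Hadley=18 ⇒ Hollow
Hollow: North=8, Hadley=12 ⇒ North
North: Hadley=4 ⇒ Hadley
NN route Easton → Elm → Juniper → Hollow → North → Hadley → Easton costs 65.
Optimal: Easton → Elm → Hadley → North → Hollow → Juniper → Easton costs 55 (by enumerating all 60 distinct tours).
Excess = 65 − 55 = 10.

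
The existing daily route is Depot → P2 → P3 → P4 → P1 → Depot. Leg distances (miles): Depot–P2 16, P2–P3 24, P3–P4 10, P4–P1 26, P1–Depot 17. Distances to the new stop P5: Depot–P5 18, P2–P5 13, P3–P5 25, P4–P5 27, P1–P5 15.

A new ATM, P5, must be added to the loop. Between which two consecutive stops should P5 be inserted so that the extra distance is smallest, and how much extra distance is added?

Minimum extra distance: 14 miles, inserting P5 between P2 and P3.

Insertion cost between consecutive stops i–j is d(i,P5) + d(P5,j) − d(i,j):
  between Depot and P2: 18 + 13 − 16 = 15
  between P2 and P3: 13 + 25 − 24 = 14
  between P3 and P4: 25 + 27 − 10 = 42
  between P4 and P1: 27 + 15 − 26 = 16
  between P1 and Depot: 15 + 18 − 17 = 16
Cheapest insertion is between P2 and P3, adding 14.
New total = 93 + 14 = 107.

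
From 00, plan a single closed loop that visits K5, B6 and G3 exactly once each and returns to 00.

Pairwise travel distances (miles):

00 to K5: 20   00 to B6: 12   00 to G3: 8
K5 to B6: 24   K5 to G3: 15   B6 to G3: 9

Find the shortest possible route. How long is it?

With 3 stops there are 3!/2 = 3 distinct round trips (a route and its reverse cost the same).
00 → K5 → B6 → G3 → 00: 20+24+9+8 = 61
00 → K5 → G3 → B6 → 00: 20+15+9+12 = 56
00 → B6 → K5 → G3 → 00: 12+24+15+8 = 59
The minimum is 56.
One optimal route: 00 → K5 → G3 → B6 → 00 (or its reverse).

Minimum total distance: 56 miles.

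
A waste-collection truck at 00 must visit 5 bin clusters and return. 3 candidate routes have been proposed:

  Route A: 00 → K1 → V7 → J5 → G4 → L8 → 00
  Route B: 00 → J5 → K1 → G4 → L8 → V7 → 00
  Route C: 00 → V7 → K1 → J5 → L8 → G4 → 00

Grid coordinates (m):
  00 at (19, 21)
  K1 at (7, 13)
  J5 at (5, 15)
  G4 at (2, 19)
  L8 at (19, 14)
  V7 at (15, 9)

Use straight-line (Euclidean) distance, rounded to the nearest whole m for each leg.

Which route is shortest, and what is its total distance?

63 m — Route B is the shortest.

Route A: 14 + 9 + 12 + 5 + 18 + 7 = 65
Route B: 15 + 3 + 8 + 18 + 6 + 13 = 63
Route C: 13 + 9 + 3 + 14 + 18 + 17 = 74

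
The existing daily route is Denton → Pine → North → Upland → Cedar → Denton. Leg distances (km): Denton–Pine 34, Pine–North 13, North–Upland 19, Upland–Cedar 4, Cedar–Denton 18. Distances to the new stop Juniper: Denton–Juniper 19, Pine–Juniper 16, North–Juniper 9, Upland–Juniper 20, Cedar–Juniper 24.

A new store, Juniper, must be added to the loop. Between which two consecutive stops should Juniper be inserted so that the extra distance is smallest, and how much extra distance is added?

Insertion cost between consecutive stops i–j is d(i,Juniper) + d(Juniper,j) − d(i,j):
  between Denton and Pine: 19 + 16 − 34 = 1
  between Pine and North: 16 + 9 − 13 = 12
  between North and Upland: 9 + 20 − 19 = 10
  between Upland and Cedar: 20 + 24 − 4 = 40
  between Cedar and Denton: 24 + 19 − 18 = 25
Cheapest insertion is between Denton and Pine, adding 1.
New total = 88 + 1 = 89.

+1 km — insert Juniper between Denton and Pine.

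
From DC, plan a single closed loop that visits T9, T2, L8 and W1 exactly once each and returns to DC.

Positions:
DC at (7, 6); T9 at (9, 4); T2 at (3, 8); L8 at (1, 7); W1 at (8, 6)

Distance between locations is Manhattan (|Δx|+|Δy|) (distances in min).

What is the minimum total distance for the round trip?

DC→T9→T2→L8→W1→DC: 4+10+3+8+1 = 26
DC→T9→T2→W1→L8→DC: 4+10+7+8+7 = 36
DC→T9→L8→T2→W1→DC: 4+11+3+7+1 = 26
DC→T9→L8→W1→T2→DC: 4+11+8+7+6 = 36
DC→T9→W1→T2→L8→DC: 4+3+7+3+7 = 24
DC→T9→W1→L8→T2→DC: 4+3+8+3+6 = 24
DC→T2→T9→L8→W1→DC: 6+10+11+8+1 = 36
DC→T2→T9→W1→L8→DC: 6+10+3+8+7 = 34
DC→T2→L8→T9→W1→DC: 6+3+11+3+1 = 24
DC→T2→W1→T9→L8→DC: 6+7+3+11+7 = 34
DC→L8→T9→T2→W1→DC: 7+11+10+7+1 = 36
DC→L8→T2→T9→W1→DC: 7+3+10+3+1 = 24
The minimum is 24.
One optimal route: DC → T9 → W1 → T2 → L8 → DC (or its reverse).

Minimum total distance: 24 min.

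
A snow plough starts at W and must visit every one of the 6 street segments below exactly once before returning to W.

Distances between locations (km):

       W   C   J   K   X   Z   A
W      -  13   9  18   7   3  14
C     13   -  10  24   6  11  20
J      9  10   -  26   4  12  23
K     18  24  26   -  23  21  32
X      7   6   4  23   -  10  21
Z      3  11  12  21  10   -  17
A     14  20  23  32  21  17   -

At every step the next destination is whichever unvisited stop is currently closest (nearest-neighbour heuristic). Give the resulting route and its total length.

At W the remaining stops are Z 3, X 7, J 9, C 13, A 14, K 18; go to Z.
At Z the remaining stops are X 10, C 11, J 12, A 17, K 21; go to X.
At X the remaining stops are J 4, C 6, A 21, K 23; go to J.
At J the remaining stops are C 10, A 23, K 26; go to C.
At C the remaining stops are A 20, K 24; go to A.
At A the remaining stops are K 32; go to K.
Return K→W: 18.
Total = 3 + 10 + 4 + 10 + 20 + 32 + 18 = 97.

Total distance 97 km via the nearest-neighbour route W → Z → X → J → C → A → K → W.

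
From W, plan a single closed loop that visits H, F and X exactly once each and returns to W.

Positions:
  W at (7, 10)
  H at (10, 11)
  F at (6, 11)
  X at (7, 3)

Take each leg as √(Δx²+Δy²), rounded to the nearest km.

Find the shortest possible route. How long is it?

21 km — the shortest possible round trip.

With 3 stops there are 3!/2 = 3 distinct round trips (a route and its reverse cost the same).
W-H-F-X-W: 3+4+8+7 = 22
W-H-X-F-W: 3+9+8+1 = 21
W-F-H-X-W: 1+4+9+7 = 21
The minimum is 21.
One optimal route: W → H → X → F → W (or its reverse).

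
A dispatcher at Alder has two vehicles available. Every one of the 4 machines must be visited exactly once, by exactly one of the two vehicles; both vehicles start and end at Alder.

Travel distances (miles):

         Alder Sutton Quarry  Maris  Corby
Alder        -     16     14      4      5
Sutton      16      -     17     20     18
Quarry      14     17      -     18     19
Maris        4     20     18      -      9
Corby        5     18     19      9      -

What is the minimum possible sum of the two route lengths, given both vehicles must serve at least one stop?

62 miles — the smallest possible combined total.

Check every non-empty split of the stops between the two vehicles; for each half take its own optimal tour:
  {Sutton} + {Quarry, Maris, Corby}: 32 + 46 = 78
  {Quarry} + {Sutton, Maris, Corby}: 28 + 47 = 75
  {Sutton, Quarry} + {Maris, Corby}: 47 + 18 = 65
  {Maris} + {Sutton, Quarry, Corby}: 8 + 54 = 62
  {Sutton, Maris} + {Quarry, Corby}: 40 + 38 = 78
  {Quarry, Maris} + {Sutton, Corby}: 36 + 39 = 75
  … (7 splits in total)
Best: vehicle 1 Alder → Maris → Alder = 8; vehicle 2 Alder → Quarry → Sutton → Corby → Alder = 54; combined 62.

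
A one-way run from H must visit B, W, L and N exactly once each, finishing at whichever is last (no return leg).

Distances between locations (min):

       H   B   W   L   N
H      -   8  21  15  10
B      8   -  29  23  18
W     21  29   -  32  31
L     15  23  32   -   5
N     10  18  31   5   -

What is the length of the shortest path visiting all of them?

There are 4! = 24 possible orderings.
H → B → W → L → N: 8+29+32+5 = 74
H → B → W → N → L: 8+29+31+5 = 73
H → B → L → W → N: 8+23+32+31 = 94
H → B → L → N → W: 8+23+5+31 = 67
H → B → N → W → L: 8+18+31+32 = 89
H → B → N → L → W: 8+18+5+32 = 63
H → W → B → L → N: 21+29+23+5 = 78
H → W → B → N → L: 21+29+18+5 = 73
H → W → L → B → N: 21+32+23+18 = 94
H → W → L → N → B: 21+32+5+18 = 76
H → W → N → B → L: 21+31+18+23 = 93
H → W → N → L → B: 21+31+5+23 = 80
H → L → B → W → N: 15+23+29+31 = 98
H → L → B → N → W: 15+23+18+31 = 87
… (10 more)
The minimum is 63.
One shortest path: H → B → N → L → W.

Minimum one-way distance = 63 min.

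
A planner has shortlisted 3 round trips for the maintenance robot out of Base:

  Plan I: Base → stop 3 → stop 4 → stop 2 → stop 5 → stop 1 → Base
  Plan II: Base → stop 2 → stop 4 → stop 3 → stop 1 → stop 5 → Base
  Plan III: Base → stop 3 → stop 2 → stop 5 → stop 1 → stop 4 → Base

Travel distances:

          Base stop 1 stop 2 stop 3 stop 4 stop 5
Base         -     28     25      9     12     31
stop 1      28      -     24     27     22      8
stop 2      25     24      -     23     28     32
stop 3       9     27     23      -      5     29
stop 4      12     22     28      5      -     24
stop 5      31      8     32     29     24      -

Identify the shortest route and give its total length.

Plan I: 9 + 5 + 28 + 32 + 8 + 28 = 110
Plan II: 25 + 28 + 5 + 27 + 8 + 31 = 124
Plan III: 9 + 23 + 32 + 8 + 22 + 12 = 106

Shortest is Plan III, total 106.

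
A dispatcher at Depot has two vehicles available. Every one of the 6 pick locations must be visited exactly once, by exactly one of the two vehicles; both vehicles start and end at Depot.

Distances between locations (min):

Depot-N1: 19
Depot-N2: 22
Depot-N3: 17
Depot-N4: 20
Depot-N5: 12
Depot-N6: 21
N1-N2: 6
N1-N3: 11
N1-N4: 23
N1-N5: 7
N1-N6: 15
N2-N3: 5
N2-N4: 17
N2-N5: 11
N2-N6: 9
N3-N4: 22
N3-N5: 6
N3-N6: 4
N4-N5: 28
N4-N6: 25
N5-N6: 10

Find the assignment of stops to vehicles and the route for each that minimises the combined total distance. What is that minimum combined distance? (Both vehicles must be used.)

95 min — the smallest possible combined total.

Check every non-empty split of the stops between the two vehicles; for each half take its own optimal tour:
  {N1} + {N2, N3, N4, N5, N6}: 38 + 68 = 106
  {N2} + {N1, N3, N4, N5, N6}: 44 + 79 = 123
  {N1, N2} + {N3, N4, N5, N6}: 47 + 67 = 114
  {N3} + {N1, N2, N4, N5, N6}: 34 + 79 = 113
  {N1, N3} + {N2, N4, N5, N6}: 47 + 68 = 115
  {N2, N3} + {N1, N4, N5, N6}: 44 + 79 = 123
  … (31 splits in total)
  {N4} + {N1, N2, N3, N5, N6}: 40 + 55 = 95  ← best
Best: vehicle 1 Depot → N4 → Depot = 40; vehicle 2 Depot → N3 → N6 → N2 → N1 → N5 → Depot = 55; combined 95.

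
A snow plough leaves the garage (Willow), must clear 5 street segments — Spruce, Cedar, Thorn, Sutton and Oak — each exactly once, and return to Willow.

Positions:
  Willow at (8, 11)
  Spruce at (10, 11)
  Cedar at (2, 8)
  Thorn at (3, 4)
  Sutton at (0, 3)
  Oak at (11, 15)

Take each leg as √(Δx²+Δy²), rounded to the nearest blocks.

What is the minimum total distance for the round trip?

Minimum total distance: 34 blocks.

There are 60 distinct closed tours to check (reversals are equivalent).
Willow → Spruce → Cedar → Thorn → Sutton → Oak → Willow: 2+9+4+3+16+5 = 39
Willow → Spruce → Cedar → Thorn → Oak → Sutton → Willow: 2+9+4+14+16+11 = 56
Willow → Spruce → Cedar → Sutton → Thorn → Oak → Willow: 2+9+5+3+14+5 = 38
Willow → Spruce → Cedar → Sutton → Oak → Thorn → Willow: 2+9+5+16+14+9 = 55
Willow → Spruce → Cedar → Oak → Thorn → Sutton → Willow: 2+9+11+14+3+11 = 50
Willow → Spruce → Cedar → Oak → Sutton → Thorn → Willow: 2+9+11+16+3+9 = 50
Willow → Spruce → Thorn → Cedar → Sutton → Oak → Willow: 2+10+4+5+16+5 = 42
Willow → Spruce → Thorn → Cedar → Oak → Sutton → Willow: 2+10+4+11+16+11 = 54
Willow → Spruce → Thorn → Sutton → Cedar → Oak → Willow: 2+10+3+5+11+5 = 36
Willow → Spruce → Thorn → Sutton → Oak → Cedar → Willow: 2+10+3+16+11+7 = 49
Willow → Spruce → Thorn → Oak → Cedar → Sutton → Willow: 2+10+14+11+5+11 = 53
Willow → Spruce → Thorn → Oak → Sutton → Cedar → Willow: 2+10+14+16+5+7 = 54
Willow → Spruce → Sutton → Cedar → Thorn → Oak → Willow: 2+13+5+4+14+5 = 43
Willow → Spruce → Sutton → Cedar → Oak → Thorn → Willow: 2+13+5+11+14+9 = 54
… (46 more)
Willow → Spruce → Oak → Cedar → Sutton → Thorn → Willow: 2+4+11+5+3+9 = 34  ← best
The minimum is 34.
One optimal route: Willow → Spruce → Oak → Cedar → Sutton → Thorn → Willow (or its reverse).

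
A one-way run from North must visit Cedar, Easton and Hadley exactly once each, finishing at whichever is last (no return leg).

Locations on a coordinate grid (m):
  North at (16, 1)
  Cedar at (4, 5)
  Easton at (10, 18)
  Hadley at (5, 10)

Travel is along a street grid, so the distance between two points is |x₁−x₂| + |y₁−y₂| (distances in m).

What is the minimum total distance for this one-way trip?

Minimum one-way distance = 35 m.

There are 3! = 6 possible orderings.
North → Cedar → Easton → Hadley: 16+19+13 = 48
North → Cedar → Hadley → Easton: 16+6+13 = 35
North → Easton → Cedar → Hadley: 23+19+6 = 48
North → Easton → Hadley → Cedar: 23+13+6 = 42
North → Hadley → Cedar → Easton: 20+6+19 = 45
North → Hadley → Easton → Cedar: 20+13+19 = 52
The minimum is 35.
One shortest path: North → Cedar → Hadley → Easton.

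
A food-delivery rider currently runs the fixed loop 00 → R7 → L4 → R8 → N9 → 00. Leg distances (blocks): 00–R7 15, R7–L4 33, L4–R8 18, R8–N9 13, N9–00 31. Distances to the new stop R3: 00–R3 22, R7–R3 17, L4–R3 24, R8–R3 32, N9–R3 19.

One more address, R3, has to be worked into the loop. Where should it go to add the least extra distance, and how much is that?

Insertion cost between consecutive stops i–j is d(i,R3) + d(R3,j) − d(i,j):
  between 00 and R7: 22 + 17 − 15 = 24
  between R7 and L4: 17 + 24 − 33 = 8
  between L4 and R8: 24 + 32 − 18 = 38
  between R8 and N9: 32 + 19 − 13 = 38
  between N9 and 00: 19 + 22 − 31 = 10
Cheapest insertion is between R7 and L4, adding 8.
New total = 110 + 8 = 118.

+8 blocks — insert R3 between R7 and L4.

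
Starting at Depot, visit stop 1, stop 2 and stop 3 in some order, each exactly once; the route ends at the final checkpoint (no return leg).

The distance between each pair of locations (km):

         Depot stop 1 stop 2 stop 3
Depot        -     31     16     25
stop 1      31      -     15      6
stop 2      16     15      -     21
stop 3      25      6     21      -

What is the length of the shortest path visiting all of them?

37 km — the minimum one-way total.

There are 3! = 6 possible orderings.
Depot - stop 1 - stop 2 - stop 3: 31+15+21 = 67
Depot - stop 1 - stop 3 - stop 2: 31+6+21 = 58
Depot - stop 2 - stop 1 - stop 3: 16+15+6 = 37
Depot - stop 2 - stop 3 - stop 1: 16+21+6 = 43
Depot - stop 3 - stop 1 - stop 2: 25+6+15 = 46
Depot - stop 3 - stop 2 - stop 1: 25+21+15 = 61
The minimum is 37.
One shortest path: Depot → stop 2 → stop 1 → stop 3.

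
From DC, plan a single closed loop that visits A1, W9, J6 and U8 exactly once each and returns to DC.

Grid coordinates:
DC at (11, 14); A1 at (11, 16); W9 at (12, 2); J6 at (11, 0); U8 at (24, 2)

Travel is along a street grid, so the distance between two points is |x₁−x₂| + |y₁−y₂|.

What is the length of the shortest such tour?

With 4 stops there are 4!/2 = 12 distinct round trips (a route and its reverse cost the same).
DC - A1 - W9 - J6 - U8 - DC: 2+15+3+15+25 = 60
DC - A1 - W9 - U8 - J6 - DC: 2+15+12+15+14 = 58
DC - A1 - J6 - W9 - U8 - DC: 2+16+3+12+25 = 58
DC - A1 - J6 - U8 - W9 - DC: 2+16+15+12+13 = 58
DC - A1 - U8 - W9 - J6 - DC: 2+27+12+3+14 = 58
DC - A1 - U8 - J6 - W9 - DC: 2+27+15+3+13 = 60
DC - W9 - A1 - J6 - U8 - DC: 13+15+16+15+25 = 84
DC - W9 - A1 - U8 - J6 - DC: 13+15+27+15+14 = 84
DC - W9 - J6 - A1 - U8 - DC: 13+3+16+27+25 = 84
DC - W9 - U8 - A1 - J6 - DC: 13+12+27+16+14 = 82
DC - J6 - A1 - W9 - U8 - DC: 14+16+15+12+25 = 82
DC - J6 - W9 - A1 - U8 - DC: 14+3+15+27+25 = 84
The minimum is 58.
One optimal route: DC → A1 → W9 → U8 → J6 → DC (or its reverse).

58 — the shortest possible round trip.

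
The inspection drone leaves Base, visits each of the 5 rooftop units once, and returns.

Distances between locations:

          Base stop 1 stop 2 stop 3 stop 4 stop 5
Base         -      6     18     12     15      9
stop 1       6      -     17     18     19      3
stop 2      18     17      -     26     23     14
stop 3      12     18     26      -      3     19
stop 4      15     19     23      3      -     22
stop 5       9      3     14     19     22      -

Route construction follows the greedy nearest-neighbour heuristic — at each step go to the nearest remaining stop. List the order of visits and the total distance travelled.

From Base: distances to unvisited — stop 1=6, stop 5=9, stop 3=12, stop 4=15, stop 2=18. Nearest is stop 1 (6).
From stop 1: distances to unvisited — stop 5=3, stop 2=17, stop 3=18, stop 4=19. Nearest is stop 5 (3).
From stop 5: distances to unvisited — stop 2=14, stop 3=19, stop 4=22. Nearest is stop 2 (14).
From stop 2: distances to unvisited — stop 4=23, stop 3=26. Nearest is stop 4 (23).
From stop 4: distances to unvisited — stop 3=3. Nearest is stop 3 (3).
Return stop 3→Base: 12.
Total = 6 + 3 + 14 + 23 + 3 + 12 = 61.

Total distance 61 via the nearest-neighbour route Base → stop 1 → stop 5 → stop 2 → stop 4 → stop 3 → Base.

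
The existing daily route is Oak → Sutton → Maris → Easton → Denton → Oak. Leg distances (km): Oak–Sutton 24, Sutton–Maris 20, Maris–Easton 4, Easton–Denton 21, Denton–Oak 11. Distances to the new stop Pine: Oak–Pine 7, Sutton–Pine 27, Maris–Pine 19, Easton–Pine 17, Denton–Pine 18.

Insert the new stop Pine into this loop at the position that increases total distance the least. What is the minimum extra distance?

Minimum extra distance: 10 km, inserting Pine between Oak and Sutton.

Insertion cost between consecutive stops i–j is d(i,Pine) + d(Pine,j) − d(i,j):
  between Oak and Sutton: 7 + 27 − 24 = 10
  between Sutton and Maris: 27 + 19 − 20 = 26
  between Maris and Easton: 19 + 17 − 4 = 32
  between Easton and Denton: 17 + 18 − 21 = 14
  between Denton and Oak: 18 + 7 − 11 = 14
Cheapest insertion is between Oak and Sutton, adding 10.
New total = 80 + 10 = 90.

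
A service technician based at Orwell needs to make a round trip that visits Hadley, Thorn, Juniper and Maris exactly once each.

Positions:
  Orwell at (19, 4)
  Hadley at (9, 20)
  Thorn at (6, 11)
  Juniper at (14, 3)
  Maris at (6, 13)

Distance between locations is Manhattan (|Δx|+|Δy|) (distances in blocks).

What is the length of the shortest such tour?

Shortest round trip = 60 blocks.

Orwell→Hadley→Thorn→Juniper→Maris→Orwell: 26+12+16+18+22 = 94
Orwell→Hadley→Thorn→Maris→Juniper→Orwell: 26+12+2+18+6 = 64
Orwell→Hadley→Juniper→Thorn→Maris→Orwell: 26+22+16+2+22 = 88
Orwell→Hadley→Juniper→Maris→Thorn→Orwell: 26+22+18+2+20 = 88
Orwell→Hadley→Maris→Thorn→Juniper→Orwell: 26+10+2+16+6 = 60
Orwell→Hadley→Maris→Juniper→Thorn→Orwell: 26+10+18+16+20 = 90
Orwell→Thorn→Hadley→Juniper→Maris→Orwell: 20+12+22+18+22 = 94
Orwell→Thorn→Hadley→Maris→Juniper→Orwell: 20+12+10+18+6 = 66
Orwell→Thorn→Juniper→Hadley→Maris→Orwell: 20+16+22+10+22 = 90
Orwell→Thorn→Maris→Hadley→Juniper→Orwell: 20+2+10+22+6 = 60
Orwell→Juniper→Hadley→Thorn→Maris→Orwell: 6+22+12+2+22 = 64
Orwell→Juniper→Thorn→Hadley→Maris→Orwell: 6+16+12+10+22 = 66
The minimum is 60.
One optimal route: Orwell → Hadley → Maris → Thorn → Juniper → Orwell (or its reverse).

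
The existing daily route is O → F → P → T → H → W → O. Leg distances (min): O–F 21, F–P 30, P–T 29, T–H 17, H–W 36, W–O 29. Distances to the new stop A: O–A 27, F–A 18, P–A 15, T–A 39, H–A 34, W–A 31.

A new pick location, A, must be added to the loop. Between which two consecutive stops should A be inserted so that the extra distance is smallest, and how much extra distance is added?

Insertion cost between consecutive stops i–j is d(i,A) + d(A,j) − d(i,j):
  between O and F: 27 + 18 − 21 = 24
  between F and P: 18 + 15 − 30 = 3
  between P and T: 15 + 39 − 29 = 25
  between T and H: 39 + 34 − 17 = 56
  between H and W: 34 + 31 − 36 = 29
  between W and O: 31 + 27 − 29 = 29
Cheapest insertion is between F and P, adding 3.
New total = 162 + 3 = 165.

Adding 3 min by placing A on the F–P leg.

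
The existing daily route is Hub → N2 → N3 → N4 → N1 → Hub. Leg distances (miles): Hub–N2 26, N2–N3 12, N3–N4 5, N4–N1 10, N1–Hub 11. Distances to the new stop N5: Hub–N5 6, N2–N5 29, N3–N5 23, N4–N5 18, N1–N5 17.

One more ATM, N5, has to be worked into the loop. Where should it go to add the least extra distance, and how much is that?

Insertion cost between consecutive stops i–j is d(i,N5) + d(N5,j) − d(i,j):
  between Hub and N2: 6 + 29 − 26 = 9
  between N2 and N3: 29 + 23 − 12 = 40
  between N3 and N4: 23 + 18 − 5 = 36
  between N4 and N1: 18 + 17 − 10 = 25
  between N1 and Hub: 17 + 6 − 11 = 12
Cheapest insertion is between Hub and N2, adding 9.
New total = 64 + 9 = 73.

+9 miles — insert N5 between Hub and N2.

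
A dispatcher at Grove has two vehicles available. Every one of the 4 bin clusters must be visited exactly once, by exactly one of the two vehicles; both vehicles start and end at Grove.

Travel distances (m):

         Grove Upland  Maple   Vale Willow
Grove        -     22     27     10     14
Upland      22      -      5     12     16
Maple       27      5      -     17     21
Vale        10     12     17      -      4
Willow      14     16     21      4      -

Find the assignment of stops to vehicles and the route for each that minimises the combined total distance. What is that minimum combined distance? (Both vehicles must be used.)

Check every non-empty split of the stops between the two vehicles; for each half take its own optimal tour:
  {Upland} + {Maple, Vale, Willow}: 44 + 62 = 106
  {Maple} + {Upland, Vale, Willow}: 54 + 52 = 106
  {Upland, Maple} + {Vale, Willow}: 54 + 28 = 82
  {Vale} + {Upland, Maple, Willow}: 20 + 62 = 82
  {Upland, Vale} + {Maple, Willow}: 44 + 62 = 106
  {Maple, Vale} + {Upland, Willow}: 54 + 52 = 106
  … (7 splits in total)
Best: vehicle 1 Grove → Upland → Maple → Grove = 54; vehicle 2 Grove → Vale → Willow → Grove = 28; combined 82.

82 m — the smallest possible combined total.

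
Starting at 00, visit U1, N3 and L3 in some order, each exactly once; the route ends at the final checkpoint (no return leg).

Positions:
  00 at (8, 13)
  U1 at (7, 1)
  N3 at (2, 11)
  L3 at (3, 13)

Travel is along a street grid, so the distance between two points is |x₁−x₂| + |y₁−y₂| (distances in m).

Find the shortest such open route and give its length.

Shortest open route: 23 m.

There are 3! = 6 possible orderings.
00 - U1 - N3 - L3: 13+15+3 = 31
00 - U1 - L3 - N3: 13+16+3 = 32
00 - N3 - U1 - L3: 8+15+16 = 39
00 - N3 - L3 - U1: 8+3+16 = 27
00 - L3 - U1 - N3: 5+16+15 = 36
00 - L3 - N3 - U1: 5+3+15 = 23
The minimum is 23.
One shortest path: 00 → L3 → N3 → U1.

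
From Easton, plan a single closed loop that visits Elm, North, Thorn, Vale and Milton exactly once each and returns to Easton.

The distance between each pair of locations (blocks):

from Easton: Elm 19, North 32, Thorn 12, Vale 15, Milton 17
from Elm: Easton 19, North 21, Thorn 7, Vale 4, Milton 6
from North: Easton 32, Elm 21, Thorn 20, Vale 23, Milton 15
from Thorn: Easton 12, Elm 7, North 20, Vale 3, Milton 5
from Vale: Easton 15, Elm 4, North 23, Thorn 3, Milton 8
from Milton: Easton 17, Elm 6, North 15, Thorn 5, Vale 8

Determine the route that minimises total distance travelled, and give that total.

With 5 stops there are 5!/2 = 60 distinct round trips (a route and its reverse cost the same).
Easton-Elm-North-Thorn-Vale-Milton-Easton: 19+21+20+3+8+17 = 88
Easton-Elm-North-Thorn-Milton-Vale-Easton: 19+21+20+5+8+15 = 88
Easton-Elm-North-Vale-Thorn-Milton-Easton: 19+21+23+3+5+17 = 88
Easton-Elm-North-Vale-Milton-Thorn-Easton: 19+21+23+8+5+12 = 88
Easton-Elm-North-Milton-Thorn-Vale-Easton: 19+21+15+5+3+15 = 78
Easton-Elm-North-Milton-Vale-Thorn-Easton: 19+21+15+8+3+12 = 78
Easton-Elm-Thorn-North-Vale-Milton-Easton: 19+7+20+23+8+17 = 94
Easton-Elm-Thorn-North-Milton-Vale-Easton: 19+7+20+15+8+15 = 84
Easton-Elm-Thorn-Vale-North-Milton-Easton: 19+7+3+23+15+17 = 84
Easton-Elm-Thorn-Vale-Milton-North-Easton: 19+7+3+8+15+32 = 84
Easton-Elm-Thorn-Milton-North-Vale-Easton: 19+7+5+15+23+15 = 84
Easton-Elm-Thorn-Milton-Vale-North-Easton: 19+7+5+8+23+32 = 94
Easton-Elm-Vale-North-Thorn-Milton-Easton: 19+4+23+20+5+17 = 88
Easton-Elm-Vale-North-Milton-Thorn-Easton: 19+4+23+15+5+12 = 78
… (46 more)
Easton-North-Milton-Elm-Vale-Thorn-Easton: 32+15+6+4+3+12 = 72  ← best
The minimum is 72.
One optimal route: Easton → North → Milton → Elm → Vale → Thorn → Easton (or its reverse).

Shortest round trip = 72 blocks.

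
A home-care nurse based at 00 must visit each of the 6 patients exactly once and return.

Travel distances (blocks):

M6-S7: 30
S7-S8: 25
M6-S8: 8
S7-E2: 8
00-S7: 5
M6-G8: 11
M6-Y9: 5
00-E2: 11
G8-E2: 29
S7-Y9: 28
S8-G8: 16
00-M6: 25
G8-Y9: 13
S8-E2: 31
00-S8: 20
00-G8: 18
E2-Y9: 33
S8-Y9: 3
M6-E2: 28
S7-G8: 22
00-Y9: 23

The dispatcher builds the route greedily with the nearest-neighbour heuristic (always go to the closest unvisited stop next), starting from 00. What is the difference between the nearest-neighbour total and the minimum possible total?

00: S7=5, E2=11, G8=18, S8=20, Y9=23, M6=25 ⇒ S7
S7: E2=8, G8=22, S8=25, Y9=28, M6=30 ⇒ E2
E2: M6=28, G8=29, S8=31, Y9=33 ⇒ M6
M6: Y9=5, S8=8, G8=11 ⇒ Y9
Y9: S8=3, G8=13 ⇒ S8
S8: G8=16 ⇒ G8
NN route 00 → S7 → E2 → M6 → Y9 → S8 → G8 → 00 costs 83.
Optimal: 00 → S8 → Y9 → M6 → G8 → S7 → E2 → 00 costs 80 (by enumerating all 360 distinct tours).
Excess = 83 − 80 = 3.

Excess over optimum: 3 blocks.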